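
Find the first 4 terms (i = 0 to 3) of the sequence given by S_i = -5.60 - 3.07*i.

This is an arithmetic sequence.
i=0: S_0 = -5.6 + -3.07*0 = -5.6
i=1: S_1 = -5.6 + -3.07*1 = -8.67
i=2: S_2 = -5.6 + -3.07*2 = -11.74
i=3: S_3 = -5.6 + -3.07*3 = -14.81
The first 4 terms are: [-5.6, -8.67, -11.74, -14.81]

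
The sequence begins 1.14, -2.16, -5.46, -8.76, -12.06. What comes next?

Differences: -2.16 - 1.14 = -3.3
This is an arithmetic sequence with common difference d = -3.3.
Next term = -12.06 + -3.3 = -15.36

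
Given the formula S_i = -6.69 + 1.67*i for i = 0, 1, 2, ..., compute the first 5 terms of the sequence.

This is an arithmetic sequence.
i=0: S_0 = -6.69 + 1.67*0 = -6.69
i=1: S_1 = -6.69 + 1.67*1 = -5.02
i=2: S_2 = -6.69 + 1.67*2 = -3.35
i=3: S_3 = -6.69 + 1.67*3 = -1.68
i=4: S_4 = -6.69 + 1.67*4 = -0.01
The first 5 terms are: [-6.69, -5.02, -3.35, -1.68, -0.01]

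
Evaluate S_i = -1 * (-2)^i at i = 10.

S_10 = -1 * (-2)^10 = -1 * 1024 = -1024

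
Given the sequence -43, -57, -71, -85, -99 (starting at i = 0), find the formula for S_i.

Check differences: -57 - -43 = -14
-71 - -57 = -14
Common difference d = -14.
First term a = -43.
Formula: S_i = -43 - 14*i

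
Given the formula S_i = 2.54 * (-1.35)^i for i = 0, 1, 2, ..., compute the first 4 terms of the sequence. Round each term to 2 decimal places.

This is a geometric sequence.
i=0: S_0 = 2.54 * (-1.35)^0 = 2.54
i=1: S_1 = 2.54 * (-1.35)^1 ≈ -3.43
i=2: S_2 = 2.54 * (-1.35)^2 ≈ 4.63
i=3: S_3 = 2.54 * (-1.35)^3 ≈ -6.25
The first 4 terms are: [2.54, -3.43, 4.63, -6.25]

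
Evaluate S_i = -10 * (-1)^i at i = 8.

S_8 = -10 * (-1)^8 = -10 * 1 = -10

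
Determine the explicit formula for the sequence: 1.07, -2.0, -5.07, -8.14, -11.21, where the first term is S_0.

Check differences: -2.0 - 1.07 = -3.07
-5.07 - -2.0 = -3.07
Common difference d = -3.07.
First term a = 1.07.
Formula: S_i = 1.07 - 3.07*i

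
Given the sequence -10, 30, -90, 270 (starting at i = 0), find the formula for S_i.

Check ratios: 30 / -10 = -3.0
Common ratio r = -3.
First term a = -10.
Formula: S_i = -10 * (-3)^i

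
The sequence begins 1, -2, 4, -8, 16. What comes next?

Ratios: -2 / 1 = -2.0
This is a geometric sequence with common ratio r = -2.
Next term = 16 * -2 = -32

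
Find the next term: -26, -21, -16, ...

Differences: -21 - -26 = 5
This is an arithmetic sequence with common difference d = 5.
Next term = -16 + 5 = -11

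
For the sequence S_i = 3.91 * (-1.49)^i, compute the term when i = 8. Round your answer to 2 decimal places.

S_8 = 3.91 * (-1.49)^8 ≈ 3.91 * 24.2935 ≈ 94.99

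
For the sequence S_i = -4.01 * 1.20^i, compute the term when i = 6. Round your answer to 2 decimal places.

S_6 = -4.01 * 1.2^6 ≈ -4.01 * 2.986 ≈ -11.97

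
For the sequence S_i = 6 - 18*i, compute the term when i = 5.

S_5 = 6 + -18*5 = 6 + -90 = -84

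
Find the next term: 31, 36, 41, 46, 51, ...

Differences: 36 - 31 = 5
This is an arithmetic sequence with common difference d = 5.
Next term = 51 + 5 = 56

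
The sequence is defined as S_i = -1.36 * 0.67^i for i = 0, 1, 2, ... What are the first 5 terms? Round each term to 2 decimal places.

This is a geometric sequence.
i=0: S_0 = -1.36 * 0.67^0 = -1.36
i=1: S_1 = -1.36 * 0.67^1 ≈ -0.91
i=2: S_2 = -1.36 * 0.67^2 ≈ -0.61
i=3: S_3 = -1.36 * 0.67^3 ≈ -0.41
i=4: S_4 = -1.36 * 0.67^4 ≈ -0.27
The first 5 terms are: [-1.36, -0.91, -0.61, -0.41, -0.27]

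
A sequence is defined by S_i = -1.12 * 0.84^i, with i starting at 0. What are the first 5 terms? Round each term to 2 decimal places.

This is a geometric sequence.
i=0: S_0 = -1.12 * 0.84^0 = -1.12
i=1: S_1 = -1.12 * 0.84^1 ≈ -0.94
i=2: S_2 = -1.12 * 0.84^2 ≈ -0.79
i=3: S_3 = -1.12 * 0.84^3 ≈ -0.66
i=4: S_4 = -1.12 * 0.84^4 ≈ -0.56
The first 5 terms are: [-1.12, -0.94, -0.79, -0.66, -0.56]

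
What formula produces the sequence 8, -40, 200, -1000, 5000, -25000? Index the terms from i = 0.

Check ratios: -40 / 8 = -5.0
Common ratio r = -5.
First term a = 8.
Formula: S_i = 8 * (-5)^i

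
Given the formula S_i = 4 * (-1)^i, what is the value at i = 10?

S_10 = 4 * (-1)^10 = 4 * 1 = 4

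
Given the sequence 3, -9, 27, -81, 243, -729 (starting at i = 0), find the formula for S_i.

Check ratios: -9 / 3 = -3.0
Common ratio r = -3.
First term a = 3.
Formula: S_i = 3 * (-3)^i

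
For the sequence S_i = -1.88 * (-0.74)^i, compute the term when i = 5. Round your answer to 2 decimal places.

S_5 = -1.88 * (-0.74)^5 ≈ -1.88 * -0.2219 ≈ 0.42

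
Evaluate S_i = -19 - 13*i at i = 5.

S_5 = -19 + -13*5 = -19 + -65 = -84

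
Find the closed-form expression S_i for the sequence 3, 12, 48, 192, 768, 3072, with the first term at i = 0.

Check ratios: 12 / 3 = 4.0
Common ratio r = 4.
First term a = 3.
Formula: S_i = 3 * 4^i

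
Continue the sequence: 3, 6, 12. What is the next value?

Ratios: 6 / 3 = 2.0
This is a geometric sequence with common ratio r = 2.
Next term = 12 * 2 = 24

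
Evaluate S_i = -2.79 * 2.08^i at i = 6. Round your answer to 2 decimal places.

S_6 = -2.79 * 2.08^6 ≈ -2.79 * 80.9804 ≈ -225.94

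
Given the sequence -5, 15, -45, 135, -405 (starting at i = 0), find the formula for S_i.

Check ratios: 15 / -5 = -3.0
Common ratio r = -3.
First term a = -5.
Formula: S_i = -5 * (-3)^i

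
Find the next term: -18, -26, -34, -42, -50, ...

Differences: -26 - -18 = -8
This is an arithmetic sequence with common difference d = -8.
Next term = -50 + -8 = -58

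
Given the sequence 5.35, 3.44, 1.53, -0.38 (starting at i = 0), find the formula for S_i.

Check differences: 3.44 - 5.35 = -1.91
1.53 - 3.44 = -1.91
Common difference d = -1.91.
First term a = 5.35.
Formula: S_i = 5.35 - 1.91*i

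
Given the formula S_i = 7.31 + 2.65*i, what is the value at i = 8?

S_8 = 7.31 + 2.65*8 = 7.31 + 21.2 = 28.51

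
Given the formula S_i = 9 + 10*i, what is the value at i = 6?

S_6 = 9 + 10*6 = 9 + 60 = 69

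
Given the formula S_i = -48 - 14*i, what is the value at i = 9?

S_9 = -48 + -14*9 = -48 + -126 = -174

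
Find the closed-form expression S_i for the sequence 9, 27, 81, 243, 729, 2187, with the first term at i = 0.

Check ratios: 27 / 9 = 3.0
Common ratio r = 3.
First term a = 9.
Formula: S_i = 9 * 3^i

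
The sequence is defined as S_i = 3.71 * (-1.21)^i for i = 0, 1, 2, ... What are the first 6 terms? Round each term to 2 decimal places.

This is a geometric sequence.
i=0: S_0 = 3.71 * (-1.21)^0 = 3.71
i=1: S_1 = 3.71 * (-1.21)^1 ≈ -4.49
i=2: S_2 = 3.71 * (-1.21)^2 ≈ 5.43
i=3: S_3 = 3.71 * (-1.21)^3 ≈ -6.57
i=4: S_4 = 3.71 * (-1.21)^4 ≈ 7.95
i=5: S_5 = 3.71 * (-1.21)^5 ≈ -9.62
The first 6 terms are: [3.71, -4.49, 5.43, -6.57, 7.95, -9.62]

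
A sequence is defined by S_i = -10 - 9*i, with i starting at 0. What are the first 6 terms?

This is an arithmetic sequence.
i=0: S_0 = -10 + -9*0 = -10
i=1: S_1 = -10 + -9*1 = -19
i=2: S_2 = -10 + -9*2 = -28
i=3: S_3 = -10 + -9*3 = -37
i=4: S_4 = -10 + -9*4 = -46
i=5: S_5 = -10 + -9*5 = -55
The first 6 terms are: [-10, -19, -28, -37, -46, -55]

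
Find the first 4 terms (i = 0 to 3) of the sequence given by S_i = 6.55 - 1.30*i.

This is an arithmetic sequence.
i=0: S_0 = 6.55 + -1.3*0 = 6.55
i=1: S_1 = 6.55 + -1.3*1 = 5.25
i=2: S_2 = 6.55 + -1.3*2 = 3.95
i=3: S_3 = 6.55 + -1.3*3 = 2.65
The first 4 terms are: [6.55, 5.25, 3.95, 2.65]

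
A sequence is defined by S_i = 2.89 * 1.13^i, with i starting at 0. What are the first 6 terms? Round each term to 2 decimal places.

This is a geometric sequence.
i=0: S_0 = 2.89 * 1.13^0 = 2.89
i=1: S_1 = 2.89 * 1.13^1 ≈ 3.27
i=2: S_2 = 2.89 * 1.13^2 ≈ 3.69
i=3: S_3 = 2.89 * 1.13^3 ≈ 4.17
i=4: S_4 = 2.89 * 1.13^4 ≈ 4.71
i=5: S_5 = 2.89 * 1.13^5 ≈ 5.32
The first 6 terms are: [2.89, 3.27, 3.69, 4.17, 4.71, 5.32]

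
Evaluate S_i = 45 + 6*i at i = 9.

S_9 = 45 + 6*9 = 45 + 54 = 99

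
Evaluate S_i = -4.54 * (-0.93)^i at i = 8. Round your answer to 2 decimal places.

S_8 = -4.54 * (-0.93)^8 ≈ -4.54 * 0.5596 ≈ -2.54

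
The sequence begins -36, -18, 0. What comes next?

Differences: -18 - -36 = 18
This is an arithmetic sequence with common difference d = 18.
Next term = 0 + 18 = 18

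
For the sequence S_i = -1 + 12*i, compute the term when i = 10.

S_10 = -1 + 12*10 = -1 + 120 = 119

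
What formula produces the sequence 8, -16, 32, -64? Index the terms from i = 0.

Check ratios: -16 / 8 = -2.0
Common ratio r = -2.
First term a = 8.
Formula: S_i = 8 * (-2)^i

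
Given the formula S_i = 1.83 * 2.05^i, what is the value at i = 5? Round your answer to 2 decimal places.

S_5 = 1.83 * 2.05^5 ≈ 1.83 * 36.2051 ≈ 66.26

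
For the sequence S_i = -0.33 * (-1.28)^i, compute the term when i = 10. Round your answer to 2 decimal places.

S_10 = -0.33 * (-1.28)^10 ≈ -0.33 * 11.8059 ≈ -3.9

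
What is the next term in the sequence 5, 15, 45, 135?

Ratios: 15 / 5 = 3.0
This is a geometric sequence with common ratio r = 3.
Next term = 135 * 3 = 405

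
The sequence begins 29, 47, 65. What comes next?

Differences: 47 - 29 = 18
This is an arithmetic sequence with common difference d = 18.
Next term = 65 + 18 = 83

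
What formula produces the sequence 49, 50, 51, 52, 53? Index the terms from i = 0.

Check differences: 50 - 49 = 1
51 - 50 = 1
Common difference d = 1.
First term a = 49.
Formula: S_i = 49 + 1*i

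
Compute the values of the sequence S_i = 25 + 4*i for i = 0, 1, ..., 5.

This is an arithmetic sequence.
i=0: S_0 = 25 + 4*0 = 25
i=1: S_1 = 25 + 4*1 = 29
i=2: S_2 = 25 + 4*2 = 33
i=3: S_3 = 25 + 4*3 = 37
i=4: S_4 = 25 + 4*4 = 41
i=5: S_5 = 25 + 4*5 = 45
The first 6 terms are: [25, 29, 33, 37, 41, 45]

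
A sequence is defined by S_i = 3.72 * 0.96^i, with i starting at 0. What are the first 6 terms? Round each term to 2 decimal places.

This is a geometric sequence.
i=0: S_0 = 3.72 * 0.96^0 = 3.72
i=1: S_1 = 3.72 * 0.96^1 ≈ 3.57
i=2: S_2 = 3.72 * 0.96^2 ≈ 3.43
i=3: S_3 = 3.72 * 0.96^3 ≈ 3.29
i=4: S_4 = 3.72 * 0.96^4 ≈ 3.16
i=5: S_5 = 3.72 * 0.96^5 ≈ 3.03
The first 6 terms are: [3.72, 3.57, 3.43, 3.29, 3.16, 3.03]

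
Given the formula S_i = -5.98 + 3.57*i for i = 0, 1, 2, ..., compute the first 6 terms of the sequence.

This is an arithmetic sequence.
i=0: S_0 = -5.98 + 3.57*0 = -5.98
i=1: S_1 = -5.98 + 3.57*1 = -2.41
i=2: S_2 = -5.98 + 3.57*2 = 1.16
i=3: S_3 = -5.98 + 3.57*3 = 4.73
i=4: S_4 = -5.98 + 3.57*4 = 8.3
i=5: S_5 = -5.98 + 3.57*5 = 11.87
The first 6 terms are: [-5.98, -2.41, 1.16, 4.73, 8.3, 11.87]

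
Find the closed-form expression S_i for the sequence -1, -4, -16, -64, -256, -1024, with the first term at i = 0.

Check ratios: -4 / -1 = 4.0
Common ratio r = 4.
First term a = -1.
Formula: S_i = -1 * 4^i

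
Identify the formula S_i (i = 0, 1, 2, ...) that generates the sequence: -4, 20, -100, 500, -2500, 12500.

Check ratios: 20 / -4 = -5.0
Common ratio r = -5.
First term a = -4.
Formula: S_i = -4 * (-5)^i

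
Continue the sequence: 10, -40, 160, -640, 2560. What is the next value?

Ratios: -40 / 10 = -4.0
This is a geometric sequence with common ratio r = -4.
Next term = 2560 * -4 = -10240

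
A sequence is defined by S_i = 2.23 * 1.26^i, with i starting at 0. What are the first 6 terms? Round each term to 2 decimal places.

This is a geometric sequence.
i=0: S_0 = 2.23 * 1.26^0 = 2.23
i=1: S_1 = 2.23 * 1.26^1 ≈ 2.81
i=2: S_2 = 2.23 * 1.26^2 ≈ 3.54
i=3: S_3 = 2.23 * 1.26^3 ≈ 4.46
i=4: S_4 = 2.23 * 1.26^4 ≈ 5.62
i=5: S_5 = 2.23 * 1.26^5 ≈ 7.08
The first 6 terms are: [2.23, 2.81, 3.54, 4.46, 5.62, 7.08]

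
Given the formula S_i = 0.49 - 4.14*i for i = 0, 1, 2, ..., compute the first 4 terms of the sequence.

This is an arithmetic sequence.
i=0: S_0 = 0.49 + -4.14*0 = 0.49
i=1: S_1 = 0.49 + -4.14*1 = -3.65
i=2: S_2 = 0.49 + -4.14*2 = -7.79
i=3: S_3 = 0.49 + -4.14*3 = -11.93
The first 4 terms are: [0.49, -3.65, -7.79, -11.93]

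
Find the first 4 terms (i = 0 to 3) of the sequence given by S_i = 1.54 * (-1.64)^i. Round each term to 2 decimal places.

This is a geometric sequence.
i=0: S_0 = 1.54 * (-1.64)^0 = 1.54
i=1: S_1 = 1.54 * (-1.64)^1 ≈ -2.53
i=2: S_2 = 1.54 * (-1.64)^2 ≈ 4.14
i=3: S_3 = 1.54 * (-1.64)^3 ≈ -6.79
The first 4 terms are: [1.54, -2.53, 4.14, -6.79]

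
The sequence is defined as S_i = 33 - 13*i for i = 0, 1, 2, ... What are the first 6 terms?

This is an arithmetic sequence.
i=0: S_0 = 33 + -13*0 = 33
i=1: S_1 = 33 + -13*1 = 20
i=2: S_2 = 33 + -13*2 = 7
i=3: S_3 = 33 + -13*3 = -6
i=4: S_4 = 33 + -13*4 = -19
i=5: S_5 = 33 + -13*5 = -32
The first 6 terms are: [33, 20, 7, -6, -19, -32]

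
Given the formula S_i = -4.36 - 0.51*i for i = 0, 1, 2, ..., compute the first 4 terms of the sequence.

This is an arithmetic sequence.
i=0: S_0 = -4.36 + -0.51*0 = -4.36
i=1: S_1 = -4.36 + -0.51*1 = -4.87
i=2: S_2 = -4.36 + -0.51*2 = -5.38
i=3: S_3 = -4.36 + -0.51*3 = -5.89
The first 4 terms are: [-4.36, -4.87, -5.38, -5.89]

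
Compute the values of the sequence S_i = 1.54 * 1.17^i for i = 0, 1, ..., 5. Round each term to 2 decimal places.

This is a geometric sequence.
i=0: S_0 = 1.54 * 1.17^0 = 1.54
i=1: S_1 = 1.54 * 1.17^1 ≈ 1.8
i=2: S_2 = 1.54 * 1.17^2 ≈ 2.11
i=3: S_3 = 1.54 * 1.17^3 ≈ 2.47
i=4: S_4 = 1.54 * 1.17^4 ≈ 2.89
i=5: S_5 = 1.54 * 1.17^5 ≈ 3.38
The first 6 terms are: [1.54, 1.8, 2.11, 2.47, 2.89, 3.38]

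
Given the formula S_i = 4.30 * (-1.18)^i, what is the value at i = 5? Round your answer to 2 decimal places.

S_5 = 4.3 * (-1.18)^5 ≈ 4.3 * -2.2878 ≈ -9.84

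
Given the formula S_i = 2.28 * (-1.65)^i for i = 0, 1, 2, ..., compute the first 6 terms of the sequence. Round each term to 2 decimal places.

This is a geometric sequence.
i=0: S_0 = 2.28 * (-1.65)^0 = 2.28
i=1: S_1 = 2.28 * (-1.65)^1 ≈ -3.76
i=2: S_2 = 2.28 * (-1.65)^2 ≈ 6.21
i=3: S_3 = 2.28 * (-1.65)^3 ≈ -10.24
i=4: S_4 = 2.28 * (-1.65)^4 ≈ 16.9
i=5: S_5 = 2.28 * (-1.65)^5 ≈ -27.88
The first 6 terms are: [2.28, -3.76, 6.21, -10.24, 16.9, -27.88]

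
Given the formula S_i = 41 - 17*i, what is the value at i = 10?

S_10 = 41 + -17*10 = 41 + -170 = -129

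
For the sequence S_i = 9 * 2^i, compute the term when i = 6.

S_6 = 9 * 2^6 = 9 * 64 = 576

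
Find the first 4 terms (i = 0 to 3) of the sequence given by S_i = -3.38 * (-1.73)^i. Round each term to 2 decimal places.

This is a geometric sequence.
i=0: S_0 = -3.38 * (-1.73)^0 = -3.38
i=1: S_1 = -3.38 * (-1.73)^1 ≈ 5.85
i=2: S_2 = -3.38 * (-1.73)^2 ≈ -10.12
i=3: S_3 = -3.38 * (-1.73)^3 ≈ 17.5
The first 4 terms are: [-3.38, 5.85, -10.12, 17.5]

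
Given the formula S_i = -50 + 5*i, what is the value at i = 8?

S_8 = -50 + 5*8 = -50 + 40 = -10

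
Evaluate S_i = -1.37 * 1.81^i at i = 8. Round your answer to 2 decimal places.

S_8 = -1.37 * 1.81^8 ≈ -1.37 * 115.1937 ≈ -157.82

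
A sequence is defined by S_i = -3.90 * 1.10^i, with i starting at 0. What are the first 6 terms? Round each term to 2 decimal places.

This is a geometric sequence.
i=0: S_0 = -3.9 * 1.1^0 = -3.9
i=1: S_1 = -3.9 * 1.1^1 = -4.29
i=2: S_2 = -3.9 * 1.1^2 ≈ -4.72
i=3: S_3 = -3.9 * 1.1^3 ≈ -5.19
i=4: S_4 = -3.9 * 1.1^4 ≈ -5.71
i=5: S_5 = -3.9 * 1.1^5 ≈ -6.28
The first 6 terms are: [-3.9, -4.29, -4.72, -5.19, -5.71, -6.28]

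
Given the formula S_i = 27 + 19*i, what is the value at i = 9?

S_9 = 27 + 19*9 = 27 + 171 = 198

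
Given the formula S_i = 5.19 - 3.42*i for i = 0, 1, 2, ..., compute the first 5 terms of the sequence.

This is an arithmetic sequence.
i=0: S_0 = 5.19 + -3.42*0 = 5.19
i=1: S_1 = 5.19 + -3.42*1 = 1.77
i=2: S_2 = 5.19 + -3.42*2 = -1.65
i=3: S_3 = 5.19 + -3.42*3 = -5.07
i=4: S_4 = 5.19 + -3.42*4 = -8.49
The first 5 terms are: [5.19, 1.77, -1.65, -5.07, -8.49]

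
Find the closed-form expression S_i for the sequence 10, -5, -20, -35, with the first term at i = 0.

Check differences: -5 - 10 = -15
-20 - -5 = -15
Common difference d = -15.
First term a = 10.
Formula: S_i = 10 - 15*i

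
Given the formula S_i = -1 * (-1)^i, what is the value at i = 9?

S_9 = -1 * (-1)^9 = -1 * -1 = 1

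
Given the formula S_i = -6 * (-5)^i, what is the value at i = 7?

S_7 = -6 * (-5)^7 = -6 * -78125 = 468750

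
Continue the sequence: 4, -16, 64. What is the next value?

Ratios: -16 / 4 = -4.0
This is a geometric sequence with common ratio r = -4.
Next term = 64 * -4 = -256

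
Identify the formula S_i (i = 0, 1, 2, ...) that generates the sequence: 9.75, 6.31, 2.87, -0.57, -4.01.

Check differences: 6.31 - 9.75 = -3.44
2.87 - 6.31 = -3.44
Common difference d = -3.44.
First term a = 9.75.
Formula: S_i = 9.75 - 3.44*i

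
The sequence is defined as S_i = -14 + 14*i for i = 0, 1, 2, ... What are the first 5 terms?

This is an arithmetic sequence.
i=0: S_0 = -14 + 14*0 = -14
i=1: S_1 = -14 + 14*1 = 0
i=2: S_2 = -14 + 14*2 = 14
i=3: S_3 = -14 + 14*3 = 28
i=4: S_4 = -14 + 14*4 = 42
The first 5 terms are: [-14, 0, 14, 28, 42]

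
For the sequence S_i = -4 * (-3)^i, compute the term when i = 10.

S_10 = -4 * (-3)^10 = -4 * 59049 = -236196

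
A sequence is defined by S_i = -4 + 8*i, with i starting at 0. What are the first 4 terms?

This is an arithmetic sequence.
i=0: S_0 = -4 + 8*0 = -4
i=1: S_1 = -4 + 8*1 = 4
i=2: S_2 = -4 + 8*2 = 12
i=3: S_3 = -4 + 8*3 = 20
The first 4 terms are: [-4, 4, 12, 20]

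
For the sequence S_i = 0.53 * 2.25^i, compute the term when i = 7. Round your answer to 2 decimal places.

S_7 = 0.53 * 2.25^7 ≈ 0.53 * 291.9293 ≈ 154.72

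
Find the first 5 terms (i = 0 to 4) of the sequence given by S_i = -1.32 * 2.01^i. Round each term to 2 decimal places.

This is a geometric sequence.
i=0: S_0 = -1.32 * 2.01^0 = -1.32
i=1: S_1 = -1.32 * 2.01^1 ≈ -2.65
i=2: S_2 = -1.32 * 2.01^2 ≈ -5.33
i=3: S_3 = -1.32 * 2.01^3 ≈ -10.72
i=4: S_4 = -1.32 * 2.01^4 ≈ -21.55
The first 5 terms are: [-1.32, -2.65, -5.33, -10.72, -21.55]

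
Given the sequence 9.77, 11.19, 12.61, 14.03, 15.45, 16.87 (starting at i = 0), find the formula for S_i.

Check differences: 11.19 - 9.77 = 1.42
12.61 - 11.19 = 1.42
Common difference d = 1.42.
First term a = 9.77.
Formula: S_i = 9.77 + 1.42*i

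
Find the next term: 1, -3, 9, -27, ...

Ratios: -3 / 1 = -3.0
This is a geometric sequence with common ratio r = -3.
Next term = -27 * -3 = 81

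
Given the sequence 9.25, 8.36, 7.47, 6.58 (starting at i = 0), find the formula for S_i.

Check differences: 8.36 - 9.25 = -0.89
7.47 - 8.36 = -0.89
Common difference d = -0.89.
First term a = 9.25.
Formula: S_i = 9.25 - 0.89*i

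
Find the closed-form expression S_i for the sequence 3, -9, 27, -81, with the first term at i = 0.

Check ratios: -9 / 3 = -3.0
Common ratio r = -3.
First term a = 3.
Formula: S_i = 3 * (-3)^i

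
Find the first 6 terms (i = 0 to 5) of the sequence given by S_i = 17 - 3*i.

This is an arithmetic sequence.
i=0: S_0 = 17 + -3*0 = 17
i=1: S_1 = 17 + -3*1 = 14
i=2: S_2 = 17 + -3*2 = 11
i=3: S_3 = 17 + -3*3 = 8
i=4: S_4 = 17 + -3*4 = 5
i=5: S_5 = 17 + -3*5 = 2
The first 6 terms are: [17, 14, 11, 8, 5, 2]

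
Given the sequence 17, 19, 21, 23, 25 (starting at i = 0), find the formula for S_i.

Check differences: 19 - 17 = 2
21 - 19 = 2
Common difference d = 2.
First term a = 17.
Formula: S_i = 17 + 2*i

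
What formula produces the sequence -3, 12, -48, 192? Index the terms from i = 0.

Check ratios: 12 / -3 = -4.0
Common ratio r = -4.
First term a = -3.
Formula: S_i = -3 * (-4)^i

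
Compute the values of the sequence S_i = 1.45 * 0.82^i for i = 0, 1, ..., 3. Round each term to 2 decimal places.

This is a geometric sequence.
i=0: S_0 = 1.45 * 0.82^0 = 1.45
i=1: S_1 = 1.45 * 0.82^1 ≈ 1.19
i=2: S_2 = 1.45 * 0.82^2 ≈ 0.97
i=3: S_3 = 1.45 * 0.82^3 ≈ 0.8
The first 4 terms are: [1.45, 1.19, 0.97, 0.8]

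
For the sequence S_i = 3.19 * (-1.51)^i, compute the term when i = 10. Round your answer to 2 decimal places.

S_10 = 3.19 * (-1.51)^10 ≈ 3.19 * 61.6268 ≈ 196.59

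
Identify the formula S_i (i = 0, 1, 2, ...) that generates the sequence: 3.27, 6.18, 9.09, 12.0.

Check differences: 6.18 - 3.27 = 2.91
9.09 - 6.18 = 2.91
Common difference d = 2.91.
First term a = 3.27.
Formula: S_i = 3.27 + 2.91*i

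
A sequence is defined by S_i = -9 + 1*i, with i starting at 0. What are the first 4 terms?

This is an arithmetic sequence.
i=0: S_0 = -9 + 1*0 = -9
i=1: S_1 = -9 + 1*1 = -8
i=2: S_2 = -9 + 1*2 = -7
i=3: S_3 = -9 + 1*3 = -6
The first 4 terms are: [-9, -8, -7, -6]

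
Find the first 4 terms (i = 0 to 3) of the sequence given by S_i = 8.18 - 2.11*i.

This is an arithmetic sequence.
i=0: S_0 = 8.18 + -2.11*0 = 8.18
i=1: S_1 = 8.18 + -2.11*1 = 6.07
i=2: S_2 = 8.18 + -2.11*2 = 3.96
i=3: S_3 = 8.18 + -2.11*3 = 1.85
The first 4 terms are: [8.18, 6.07, 3.96, 1.85]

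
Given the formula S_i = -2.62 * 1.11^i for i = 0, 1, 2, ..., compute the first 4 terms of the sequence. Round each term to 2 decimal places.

This is a geometric sequence.
i=0: S_0 = -2.62 * 1.11^0 = -2.62
i=1: S_1 = -2.62 * 1.11^1 ≈ -2.91
i=2: S_2 = -2.62 * 1.11^2 ≈ -3.23
i=3: S_3 = -2.62 * 1.11^3 ≈ -3.58
The first 4 terms are: [-2.62, -2.91, -3.23, -3.58]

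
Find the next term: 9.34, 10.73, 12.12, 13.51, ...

Differences: 10.73 - 9.34 = 1.39
This is an arithmetic sequence with common difference d = 1.39.
Next term = 13.51 + 1.39 = 14.9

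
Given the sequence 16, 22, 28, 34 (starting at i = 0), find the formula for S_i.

Check differences: 22 - 16 = 6
28 - 22 = 6
Common difference d = 6.
First term a = 16.
Formula: S_i = 16 + 6*i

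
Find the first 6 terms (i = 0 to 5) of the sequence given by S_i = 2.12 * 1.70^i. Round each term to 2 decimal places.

This is a geometric sequence.
i=0: S_0 = 2.12 * 1.7^0 = 2.12
i=1: S_1 = 2.12 * 1.7^1 ≈ 3.6
i=2: S_2 = 2.12 * 1.7^2 ≈ 6.13
i=3: S_3 = 2.12 * 1.7^3 ≈ 10.42
i=4: S_4 = 2.12 * 1.7^4 ≈ 17.71
i=5: S_5 = 2.12 * 1.7^5 ≈ 30.1
The first 6 terms are: [2.12, 3.6, 6.13, 10.42, 17.71, 30.1]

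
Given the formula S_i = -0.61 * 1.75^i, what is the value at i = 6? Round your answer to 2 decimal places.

S_6 = -0.61 * 1.75^6 ≈ -0.61 * 28.7229 ≈ -17.52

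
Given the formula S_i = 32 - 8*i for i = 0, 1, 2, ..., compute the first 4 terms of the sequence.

This is an arithmetic sequence.
i=0: S_0 = 32 + -8*0 = 32
i=1: S_1 = 32 + -8*1 = 24
i=2: S_2 = 32 + -8*2 = 16
i=3: S_3 = 32 + -8*3 = 8
The first 4 terms are: [32, 24, 16, 8]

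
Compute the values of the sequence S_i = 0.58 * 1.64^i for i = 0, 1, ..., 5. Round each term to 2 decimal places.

This is a geometric sequence.
i=0: S_0 = 0.58 * 1.64^0 = 0.58
i=1: S_1 = 0.58 * 1.64^1 ≈ 0.95
i=2: S_2 = 0.58 * 1.64^2 ≈ 1.56
i=3: S_3 = 0.58 * 1.64^3 ≈ 2.56
i=4: S_4 = 0.58 * 1.64^4 ≈ 4.2
i=5: S_5 = 0.58 * 1.64^5 ≈ 6.88
The first 6 terms are: [0.58, 0.95, 1.56, 2.56, 4.2, 6.88]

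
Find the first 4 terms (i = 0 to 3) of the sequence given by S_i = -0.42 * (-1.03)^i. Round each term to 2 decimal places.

This is a geometric sequence.
i=0: S_0 = -0.42 * (-1.03)^0 = -0.42
i=1: S_1 = -0.42 * (-1.03)^1 ≈ 0.43
i=2: S_2 = -0.42 * (-1.03)^2 ≈ -0.45
i=3: S_3 = -0.42 * (-1.03)^3 ≈ 0.46
The first 4 terms are: [-0.42, 0.43, -0.45, 0.46]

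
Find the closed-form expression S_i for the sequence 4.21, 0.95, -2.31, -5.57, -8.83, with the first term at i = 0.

Check differences: 0.95 - 4.21 = -3.26
-2.31 - 0.95 = -3.26
Common difference d = -3.26.
First term a = 4.21.
Formula: S_i = 4.21 - 3.26*i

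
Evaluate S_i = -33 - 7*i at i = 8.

S_8 = -33 + -7*8 = -33 + -56 = -89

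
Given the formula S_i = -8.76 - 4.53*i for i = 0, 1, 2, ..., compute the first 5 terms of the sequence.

This is an arithmetic sequence.
i=0: S_0 = -8.76 + -4.53*0 = -8.76
i=1: S_1 = -8.76 + -4.53*1 = -13.29
i=2: S_2 = -8.76 + -4.53*2 = -17.82
i=3: S_3 = -8.76 + -4.53*3 = -22.35
i=4: S_4 = -8.76 + -4.53*4 = -26.88
The first 5 terms are: [-8.76, -13.29, -17.82, -22.35, -26.88]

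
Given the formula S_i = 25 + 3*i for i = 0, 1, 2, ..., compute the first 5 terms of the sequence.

This is an arithmetic sequence.
i=0: S_0 = 25 + 3*0 = 25
i=1: S_1 = 25 + 3*1 = 28
i=2: S_2 = 25 + 3*2 = 31
i=3: S_3 = 25 + 3*3 = 34
i=4: S_4 = 25 + 3*4 = 37
The first 5 terms are: [25, 28, 31, 34, 37]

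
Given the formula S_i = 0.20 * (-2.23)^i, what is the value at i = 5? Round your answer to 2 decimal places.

S_5 = 0.2 * (-2.23)^5 ≈ 0.2 * -55.1473 ≈ -11.03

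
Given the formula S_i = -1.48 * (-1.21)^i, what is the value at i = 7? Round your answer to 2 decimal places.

S_7 = -1.48 * (-1.21)^7 ≈ -1.48 * -3.7975 ≈ 5.62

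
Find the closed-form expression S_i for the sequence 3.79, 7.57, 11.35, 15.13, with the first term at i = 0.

Check differences: 7.57 - 3.79 = 3.78
11.35 - 7.57 = 3.78
Common difference d = 3.78.
First term a = 3.79.
Formula: S_i = 3.79 + 3.78*i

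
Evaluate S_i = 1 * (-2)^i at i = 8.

S_8 = 1 * (-2)^8 = 1 * 256 = 256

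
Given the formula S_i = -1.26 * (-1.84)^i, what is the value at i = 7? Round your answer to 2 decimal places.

S_7 = -1.26 * (-1.84)^7 ≈ -1.26 * -71.4044 ≈ 89.97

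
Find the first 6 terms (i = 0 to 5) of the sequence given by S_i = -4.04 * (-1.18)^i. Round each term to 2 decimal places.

This is a geometric sequence.
i=0: S_0 = -4.04 * (-1.18)^0 = -4.04
i=1: S_1 = -4.04 * (-1.18)^1 ≈ 4.77
i=2: S_2 = -4.04 * (-1.18)^2 ≈ -5.63
i=3: S_3 = -4.04 * (-1.18)^3 ≈ 6.64
i=4: S_4 = -4.04 * (-1.18)^4 ≈ -7.83
i=5: S_5 = -4.04 * (-1.18)^5 ≈ 9.24
The first 6 terms are: [-4.04, 4.77, -5.63, 6.64, -7.83, 9.24]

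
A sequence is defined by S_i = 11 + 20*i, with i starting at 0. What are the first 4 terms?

This is an arithmetic sequence.
i=0: S_0 = 11 + 20*0 = 11
i=1: S_1 = 11 + 20*1 = 31
i=2: S_2 = 11 + 20*2 = 51
i=3: S_3 = 11 + 20*3 = 71
The first 4 terms are: [11, 31, 51, 71]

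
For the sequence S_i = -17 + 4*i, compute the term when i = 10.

S_10 = -17 + 4*10 = -17 + 40 = 23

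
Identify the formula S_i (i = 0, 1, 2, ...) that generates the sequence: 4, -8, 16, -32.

Check ratios: -8 / 4 = -2.0
Common ratio r = -2.
First term a = 4.
Formula: S_i = 4 * (-2)^i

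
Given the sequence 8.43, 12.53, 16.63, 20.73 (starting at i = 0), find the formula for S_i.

Check differences: 12.53 - 8.43 = 4.1
16.63 - 12.53 = 4.1
Common difference d = 4.1.
First term a = 8.43.
Formula: S_i = 8.43 + 4.10*i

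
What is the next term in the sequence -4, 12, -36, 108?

Ratios: 12 / -4 = -3.0
This is a geometric sequence with common ratio r = -3.
Next term = 108 * -3 = -324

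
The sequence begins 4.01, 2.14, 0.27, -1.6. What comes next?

Differences: 2.14 - 4.01 = -1.87
This is an arithmetic sequence with common difference d = -1.87.
Next term = -1.6 + -1.87 = -3.47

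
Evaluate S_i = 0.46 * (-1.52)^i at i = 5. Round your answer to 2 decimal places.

S_5 = 0.46 * (-1.52)^5 ≈ 0.46 * -8.1137 ≈ -3.73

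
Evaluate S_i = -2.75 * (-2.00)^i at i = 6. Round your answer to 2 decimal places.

S_6 = -2.75 * (-2.0)^6 = -2.75 * 64 = -176.0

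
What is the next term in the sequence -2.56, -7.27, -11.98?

Differences: -7.27 - -2.56 = -4.71
This is an arithmetic sequence with common difference d = -4.71.
Next term = -11.98 + -4.71 = -16.69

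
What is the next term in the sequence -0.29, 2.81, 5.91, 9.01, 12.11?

Differences: 2.81 - -0.29 = 3.1
This is an arithmetic sequence with common difference d = 3.1.
Next term = 12.11 + 3.1 = 15.21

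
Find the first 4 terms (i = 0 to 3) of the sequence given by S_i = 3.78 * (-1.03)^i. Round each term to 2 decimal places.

This is a geometric sequence.
i=0: S_0 = 3.78 * (-1.03)^0 = 3.78
i=1: S_1 = 3.78 * (-1.03)^1 ≈ -3.89
i=2: S_2 = 3.78 * (-1.03)^2 ≈ 4.01
i=3: S_3 = 3.78 * (-1.03)^3 ≈ -4.13
The first 4 terms are: [3.78, -3.89, 4.01, -4.13]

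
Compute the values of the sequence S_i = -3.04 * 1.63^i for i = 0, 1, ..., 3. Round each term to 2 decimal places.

This is a geometric sequence.
i=0: S_0 = -3.04 * 1.63^0 = -3.04
i=1: S_1 = -3.04 * 1.63^1 ≈ -4.96
i=2: S_2 = -3.04 * 1.63^2 ≈ -8.08
i=3: S_3 = -3.04 * 1.63^3 ≈ -13.17
The first 4 terms are: [-3.04, -4.96, -8.08, -13.17]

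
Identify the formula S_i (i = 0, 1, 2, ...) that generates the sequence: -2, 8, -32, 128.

Check ratios: 8 / -2 = -4.0
Common ratio r = -4.
First term a = -2.
Formula: S_i = -2 * (-4)^i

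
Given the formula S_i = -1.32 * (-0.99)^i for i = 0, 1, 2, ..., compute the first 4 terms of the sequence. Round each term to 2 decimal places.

This is a geometric sequence.
i=0: S_0 = -1.32 * (-0.99)^0 = -1.32
i=1: S_1 = -1.32 * (-0.99)^1 ≈ 1.31
i=2: S_2 = -1.32 * (-0.99)^2 ≈ -1.29
i=3: S_3 = -1.32 * (-0.99)^3 ≈ 1.28
The first 4 terms are: [-1.32, 1.31, -1.29, 1.28]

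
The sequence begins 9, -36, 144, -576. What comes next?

Ratios: -36 / 9 = -4.0
This is a geometric sequence with common ratio r = -4.
Next term = -576 * -4 = 2304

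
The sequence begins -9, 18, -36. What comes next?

Ratios: 18 / -9 = -2.0
This is a geometric sequence with common ratio r = -2.
Next term = -36 * -2 = 72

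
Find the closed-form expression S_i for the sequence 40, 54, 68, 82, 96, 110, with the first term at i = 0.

Check differences: 54 - 40 = 14
68 - 54 = 14
Common difference d = 14.
First term a = 40.
Formula: S_i = 40 + 14*i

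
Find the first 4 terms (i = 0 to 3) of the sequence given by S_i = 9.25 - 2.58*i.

This is an arithmetic sequence.
i=0: S_0 = 9.25 + -2.58*0 = 9.25
i=1: S_1 = 9.25 + -2.58*1 = 6.67
i=2: S_2 = 9.25 + -2.58*2 = 4.09
i=3: S_3 = 9.25 + -2.58*3 = 1.51
The first 4 terms are: [9.25, 6.67, 4.09, 1.51]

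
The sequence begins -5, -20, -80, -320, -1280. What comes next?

Ratios: -20 / -5 = 4.0
This is a geometric sequence with common ratio r = 4.
Next term = -1280 * 4 = -5120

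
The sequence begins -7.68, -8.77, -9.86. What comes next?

Differences: -8.77 - -7.68 = -1.09
This is an arithmetic sequence with common difference d = -1.09.
Next term = -9.86 + -1.09 = -10.95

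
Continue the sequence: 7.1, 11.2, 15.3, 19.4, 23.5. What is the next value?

Differences: 11.2 - 7.1 = 4.1
This is an arithmetic sequence with common difference d = 4.1.
Next term = 23.5 + 4.1 = 27.6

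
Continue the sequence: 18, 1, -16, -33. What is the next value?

Differences: 1 - 18 = -17
This is an arithmetic sequence with common difference d = -17.
Next term = -33 + -17 = -50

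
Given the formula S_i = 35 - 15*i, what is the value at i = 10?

S_10 = 35 + -15*10 = 35 + -150 = -115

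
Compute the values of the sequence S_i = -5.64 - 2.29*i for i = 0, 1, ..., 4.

This is an arithmetic sequence.
i=0: S_0 = -5.64 + -2.29*0 = -5.64
i=1: S_1 = -5.64 + -2.29*1 = -7.93
i=2: S_2 = -5.64 + -2.29*2 = -10.22
i=3: S_3 = -5.64 + -2.29*3 = -12.51
i=4: S_4 = -5.64 + -2.29*4 = -14.8
The first 5 terms are: [-5.64, -7.93, -10.22, -12.51, -14.8]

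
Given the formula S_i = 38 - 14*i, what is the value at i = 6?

S_6 = 38 + -14*6 = 38 + -84 = -46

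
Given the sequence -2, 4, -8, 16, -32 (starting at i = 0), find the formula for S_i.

Check ratios: 4 / -2 = -2.0
Common ratio r = -2.
First term a = -2.
Formula: S_i = -2 * (-2)^i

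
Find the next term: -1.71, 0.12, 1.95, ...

Differences: 0.12 - -1.71 = 1.83
This is an arithmetic sequence with common difference d = 1.83.
Next term = 1.95 + 1.83 = 3.78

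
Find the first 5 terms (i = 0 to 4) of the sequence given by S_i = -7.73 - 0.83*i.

This is an arithmetic sequence.
i=0: S_0 = -7.73 + -0.83*0 = -7.73
i=1: S_1 = -7.73 + -0.83*1 = -8.56
i=2: S_2 = -7.73 + -0.83*2 = -9.39
i=3: S_3 = -7.73 + -0.83*3 = -10.22
i=4: S_4 = -7.73 + -0.83*4 = -11.05
The first 5 terms are: [-7.73, -8.56, -9.39, -10.22, -11.05]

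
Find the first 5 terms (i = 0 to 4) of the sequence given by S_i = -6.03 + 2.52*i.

This is an arithmetic sequence.
i=0: S_0 = -6.03 + 2.52*0 = -6.03
i=1: S_1 = -6.03 + 2.52*1 = -3.51
i=2: S_2 = -6.03 + 2.52*2 = -0.99
i=3: S_3 = -6.03 + 2.52*3 = 1.53
i=4: S_4 = -6.03 + 2.52*4 = 4.05
The first 5 terms are: [-6.03, -3.51, -0.99, 1.53, 4.05]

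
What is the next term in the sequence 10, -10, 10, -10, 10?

Ratios: -10 / 10 = -1.0
This is a geometric sequence with common ratio r = -1.
Next term = 10 * -1 = -10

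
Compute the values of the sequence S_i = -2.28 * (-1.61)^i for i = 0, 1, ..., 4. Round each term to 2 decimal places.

This is a geometric sequence.
i=0: S_0 = -2.28 * (-1.61)^0 = -2.28
i=1: S_1 = -2.28 * (-1.61)^1 ≈ 3.67
i=2: S_2 = -2.28 * (-1.61)^2 ≈ -5.91
i=3: S_3 = -2.28 * (-1.61)^3 ≈ 9.52
i=4: S_4 = -2.28 * (-1.61)^4 ≈ -15.32
The first 5 terms are: [-2.28, 3.67, -5.91, 9.52, -15.32]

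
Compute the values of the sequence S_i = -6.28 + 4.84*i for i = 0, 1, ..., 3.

This is an arithmetic sequence.
i=0: S_0 = -6.28 + 4.84*0 = -6.28
i=1: S_1 = -6.28 + 4.84*1 = -1.44
i=2: S_2 = -6.28 + 4.84*2 = 3.4
i=3: S_3 = -6.28 + 4.84*3 = 8.24
The first 4 terms are: [-6.28, -1.44, 3.4, 8.24]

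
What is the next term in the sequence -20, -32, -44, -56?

Differences: -32 - -20 = -12
This is an arithmetic sequence with common difference d = -12.
Next term = -56 + -12 = -68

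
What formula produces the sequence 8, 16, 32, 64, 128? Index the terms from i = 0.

Check ratios: 16 / 8 = 2.0
Common ratio r = 2.
First term a = 8.
Formula: S_i = 8 * 2^i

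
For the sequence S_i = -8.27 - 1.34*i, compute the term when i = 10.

S_10 = -8.27 + -1.34*10 = -8.27 + -13.4 = -21.67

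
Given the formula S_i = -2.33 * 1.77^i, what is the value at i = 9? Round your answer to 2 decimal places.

S_9 = -2.33 * 1.77^9 ≈ -2.33 * 170.5137 ≈ -397.3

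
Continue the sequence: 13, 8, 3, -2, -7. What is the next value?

Differences: 8 - 13 = -5
This is an arithmetic sequence with common difference d = -5.
Next term = -7 + -5 = -12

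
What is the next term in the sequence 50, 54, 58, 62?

Differences: 54 - 50 = 4
This is an arithmetic sequence with common difference d = 4.
Next term = 62 + 4 = 66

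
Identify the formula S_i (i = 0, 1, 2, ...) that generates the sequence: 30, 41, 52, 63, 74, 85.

Check differences: 41 - 30 = 11
52 - 41 = 11
Common difference d = 11.
First term a = 30.
Formula: S_i = 30 + 11*i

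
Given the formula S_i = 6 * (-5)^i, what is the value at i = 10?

S_10 = 6 * (-5)^10 = 6 * 9765625 = 58593750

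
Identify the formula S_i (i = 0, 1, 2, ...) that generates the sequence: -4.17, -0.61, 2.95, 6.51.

Check differences: -0.61 - -4.17 = 3.56
2.95 - -0.61 = 3.56
Common difference d = 3.56.
First term a = -4.17.
Formula: S_i = -4.17 + 3.56*i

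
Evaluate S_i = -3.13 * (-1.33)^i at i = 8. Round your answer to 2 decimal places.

S_8 = -3.13 * (-1.33)^8 ≈ -3.13 * 9.7907 ≈ -30.64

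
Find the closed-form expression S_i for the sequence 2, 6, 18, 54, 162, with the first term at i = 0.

Check ratios: 6 / 2 = 3.0
Common ratio r = 3.
First term a = 2.
Formula: S_i = 2 * 3^i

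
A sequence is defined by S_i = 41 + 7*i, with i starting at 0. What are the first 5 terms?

This is an arithmetic sequence.
i=0: S_0 = 41 + 7*0 = 41
i=1: S_1 = 41 + 7*1 = 48
i=2: S_2 = 41 + 7*2 = 55
i=3: S_3 = 41 + 7*3 = 62
i=4: S_4 = 41 + 7*4 = 69
The first 5 terms are: [41, 48, 55, 62, 69]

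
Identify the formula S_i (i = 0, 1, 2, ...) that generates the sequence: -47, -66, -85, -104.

Check differences: -66 - -47 = -19
-85 - -66 = -19
Common difference d = -19.
First term a = -47.
Formula: S_i = -47 - 19*i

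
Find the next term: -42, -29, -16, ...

Differences: -29 - -42 = 13
This is an arithmetic sequence with common difference d = 13.
Next term = -16 + 13 = -3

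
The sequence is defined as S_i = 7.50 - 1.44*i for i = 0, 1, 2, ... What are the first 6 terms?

This is an arithmetic sequence.
i=0: S_0 = 7.5 + -1.44*0 = 7.5
i=1: S_1 = 7.5 + -1.44*1 = 6.06
i=2: S_2 = 7.5 + -1.44*2 = 4.62
i=3: S_3 = 7.5 + -1.44*3 = 3.18
i=4: S_4 = 7.5 + -1.44*4 = 1.74
i=5: S_5 = 7.5 + -1.44*5 = 0.3
The first 6 terms are: [7.5, 6.06, 4.62, 3.18, 1.74, 0.3]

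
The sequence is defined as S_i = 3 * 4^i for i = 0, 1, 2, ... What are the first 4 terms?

This is a geometric sequence.
i=0: S_0 = 3 * 4^0 = 3
i=1: S_1 = 3 * 4^1 = 12
i=2: S_2 = 3 * 4^2 = 48
i=3: S_3 = 3 * 4^3 = 192
The first 4 terms are: [3, 12, 48, 192]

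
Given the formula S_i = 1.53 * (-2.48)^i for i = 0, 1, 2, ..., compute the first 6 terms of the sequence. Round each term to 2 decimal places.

This is a geometric sequence.
i=0: S_0 = 1.53 * (-2.48)^0 = 1.53
i=1: S_1 = 1.53 * (-2.48)^1 ≈ -3.79
i=2: S_2 = 1.53 * (-2.48)^2 ≈ 9.41
i=3: S_3 = 1.53 * (-2.48)^3 ≈ -23.34
i=4: S_4 = 1.53 * (-2.48)^4 ≈ 57.88
i=5: S_5 = 1.53 * (-2.48)^5 ≈ -143.53
The first 6 terms are: [1.53, -3.79, 9.41, -23.34, 57.88, -143.53]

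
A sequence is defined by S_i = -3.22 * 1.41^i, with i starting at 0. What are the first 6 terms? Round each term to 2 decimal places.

This is a geometric sequence.
i=0: S_0 = -3.22 * 1.41^0 = -3.22
i=1: S_1 = -3.22 * 1.41^1 ≈ -4.54
i=2: S_2 = -3.22 * 1.41^2 ≈ -6.4
i=3: S_3 = -3.22 * 1.41^3 ≈ -9.03
i=4: S_4 = -3.22 * 1.41^4 ≈ -12.73
i=5: S_5 = -3.22 * 1.41^5 ≈ -17.95
The first 6 terms are: [-3.22, -4.54, -6.4, -9.03, -12.73, -17.95]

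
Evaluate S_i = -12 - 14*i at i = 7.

S_7 = -12 + -14*7 = -12 + -98 = -110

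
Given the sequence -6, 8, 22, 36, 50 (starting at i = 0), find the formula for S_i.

Check differences: 8 - -6 = 14
22 - 8 = 14
Common difference d = 14.
First term a = -6.
Formula: S_i = -6 + 14*i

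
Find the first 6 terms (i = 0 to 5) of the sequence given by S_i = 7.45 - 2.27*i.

This is an arithmetic sequence.
i=0: S_0 = 7.45 + -2.27*0 = 7.45
i=1: S_1 = 7.45 + -2.27*1 = 5.18
i=2: S_2 = 7.45 + -2.27*2 = 2.91
i=3: S_3 = 7.45 + -2.27*3 = 0.64
i=4: S_4 = 7.45 + -2.27*4 = -1.63
i=5: S_5 = 7.45 + -2.27*5 = -3.9
The first 6 terms are: [7.45, 5.18, 2.91, 0.64, -1.63, -3.9]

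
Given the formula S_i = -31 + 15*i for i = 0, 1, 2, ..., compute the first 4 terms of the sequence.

This is an arithmetic sequence.
i=0: S_0 = -31 + 15*0 = -31
i=1: S_1 = -31 + 15*1 = -16
i=2: S_2 = -31 + 15*2 = -1
i=3: S_3 = -31 + 15*3 = 14
The first 4 terms are: [-31, -16, -1, 14]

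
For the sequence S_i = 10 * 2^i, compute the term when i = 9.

S_9 = 10 * 2^9 = 10 * 512 = 5120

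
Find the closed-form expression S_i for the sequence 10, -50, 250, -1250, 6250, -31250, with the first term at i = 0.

Check ratios: -50 / 10 = -5.0
Common ratio r = -5.
First term a = 10.
Formula: S_i = 10 * (-5)^i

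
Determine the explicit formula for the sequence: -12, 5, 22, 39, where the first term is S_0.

Check differences: 5 - -12 = 17
22 - 5 = 17
Common difference d = 17.
First term a = -12.
Formula: S_i = -12 + 17*i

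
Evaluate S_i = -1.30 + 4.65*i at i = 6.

S_6 = -1.3 + 4.65*6 = -1.3 + 27.9 = 26.6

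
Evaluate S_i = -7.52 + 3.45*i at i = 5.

S_5 = -7.52 + 3.45*5 = -7.52 + 17.25 = 9.73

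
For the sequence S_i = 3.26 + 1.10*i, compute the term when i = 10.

S_10 = 3.26 + 1.1*10 = 3.26 + 11.0 = 14.26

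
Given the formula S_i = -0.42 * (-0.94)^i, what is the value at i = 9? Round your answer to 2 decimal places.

S_9 = -0.42 * (-0.94)^9 ≈ -0.42 * -0.573 ≈ 0.24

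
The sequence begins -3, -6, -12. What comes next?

Ratios: -6 / -3 = 2.0
This is a geometric sequence with common ratio r = 2.
Next term = -12 * 2 = -24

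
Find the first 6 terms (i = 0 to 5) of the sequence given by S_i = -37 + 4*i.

This is an arithmetic sequence.
i=0: S_0 = -37 + 4*0 = -37
i=1: S_1 = -37 + 4*1 = -33
i=2: S_2 = -37 + 4*2 = -29
i=3: S_3 = -37 + 4*3 = -25
i=4: S_4 = -37 + 4*4 = -21
i=5: S_5 = -37 + 4*5 = -17
The first 6 terms are: [-37, -33, -29, -25, -21, -17]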